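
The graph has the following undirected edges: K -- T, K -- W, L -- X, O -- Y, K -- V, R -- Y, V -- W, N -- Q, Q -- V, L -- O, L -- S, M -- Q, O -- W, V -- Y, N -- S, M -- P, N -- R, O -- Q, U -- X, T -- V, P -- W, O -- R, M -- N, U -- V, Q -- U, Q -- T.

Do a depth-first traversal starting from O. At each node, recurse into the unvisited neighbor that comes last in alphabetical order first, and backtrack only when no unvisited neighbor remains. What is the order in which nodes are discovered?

Visit O
O → Y
Y → V
V → W
W → P
P → M
M → Q
Q → U
U → X
X → L
L → S
S → N
N → R
Q → T
T → K

O → Y → V → W → P → M → Q → U → X → L → S → N → R → T → K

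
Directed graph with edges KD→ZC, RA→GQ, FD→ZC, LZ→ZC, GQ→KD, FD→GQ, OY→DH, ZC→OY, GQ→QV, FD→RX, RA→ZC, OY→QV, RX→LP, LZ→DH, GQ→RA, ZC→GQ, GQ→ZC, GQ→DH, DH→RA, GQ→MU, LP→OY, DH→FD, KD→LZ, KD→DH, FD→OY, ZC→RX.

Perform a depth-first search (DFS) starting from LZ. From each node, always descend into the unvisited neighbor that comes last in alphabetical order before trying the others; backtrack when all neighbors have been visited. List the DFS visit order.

LZ → ZC → RX → LP → OY → QV → DH → RA → GQ → MU → KD → FD

Visit LZ
LZ → ZC
ZC → RX
RX → LP
LP → OY
OY → QV
OY → DH
DH → RA
RA → GQ
GQ → MU
GQ → KD
DH → FD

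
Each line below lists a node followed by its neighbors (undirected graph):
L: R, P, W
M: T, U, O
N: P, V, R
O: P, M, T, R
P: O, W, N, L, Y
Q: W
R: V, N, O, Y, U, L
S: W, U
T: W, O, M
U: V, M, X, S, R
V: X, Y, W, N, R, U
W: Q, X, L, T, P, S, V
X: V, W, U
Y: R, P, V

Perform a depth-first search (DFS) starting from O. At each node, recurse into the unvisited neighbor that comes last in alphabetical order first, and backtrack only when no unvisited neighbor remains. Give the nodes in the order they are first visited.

Visit O
O → T
T → W
W → X
X → V
V → Y
Y → R
R → U
U → S
U → M
R → N
N → P
P → L
W → Q

O → T → W → X → V → Y → R → U → S → M → N → P → L → Q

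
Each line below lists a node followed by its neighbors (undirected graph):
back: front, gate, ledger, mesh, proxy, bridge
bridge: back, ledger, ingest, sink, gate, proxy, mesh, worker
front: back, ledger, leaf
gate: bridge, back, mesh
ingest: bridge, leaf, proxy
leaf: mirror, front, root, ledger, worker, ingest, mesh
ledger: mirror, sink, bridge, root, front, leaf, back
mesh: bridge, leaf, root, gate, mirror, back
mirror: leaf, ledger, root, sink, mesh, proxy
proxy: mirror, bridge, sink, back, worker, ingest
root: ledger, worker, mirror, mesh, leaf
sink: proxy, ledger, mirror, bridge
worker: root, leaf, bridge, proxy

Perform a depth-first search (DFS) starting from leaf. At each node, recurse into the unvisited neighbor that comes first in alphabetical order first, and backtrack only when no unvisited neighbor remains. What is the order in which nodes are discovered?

Visit leaf
leaf → front
front → back
back → bridge
bridge → gate
gate → mesh
mesh → mirror
mirror → ledger
ledger → root
root → worker
worker → proxy
proxy → ingest
proxy → sink

leaf, front, back, bridge, gate, mesh, mirror, ledger, root, worker, proxy, ingest, sink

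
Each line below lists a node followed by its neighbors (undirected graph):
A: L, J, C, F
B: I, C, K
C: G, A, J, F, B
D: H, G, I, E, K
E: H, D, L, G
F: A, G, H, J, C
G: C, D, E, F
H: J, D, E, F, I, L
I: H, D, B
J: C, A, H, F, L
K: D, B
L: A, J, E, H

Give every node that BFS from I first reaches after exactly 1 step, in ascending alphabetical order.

B, D, H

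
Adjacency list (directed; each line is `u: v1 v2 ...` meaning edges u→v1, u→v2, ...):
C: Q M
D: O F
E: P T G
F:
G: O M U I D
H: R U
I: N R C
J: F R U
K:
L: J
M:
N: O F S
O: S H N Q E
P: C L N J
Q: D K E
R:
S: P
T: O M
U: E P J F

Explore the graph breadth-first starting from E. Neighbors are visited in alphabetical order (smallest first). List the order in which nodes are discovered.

E -> G -> P -> T -> D -> I -> M -> O -> U -> C -> J -> L -> N -> F -> R -> H -> Q -> S -> K

Visit E; enqueue G, P, T → queue [G, P, T]
Visit G; enqueue D, I, M, O, U → queue [P, T, D, I, M, O, U]
Visit P; enqueue C, J, L, N → queue [T, D, I, M, O, U, C, J, L, N]
Visit T → queue [D, I, M, O, U, C, J, L, N]
Visit D; enqueue F → queue [I, M, O, U, C, J, L, N, F]
Visit I; enqueue R → queue [M, O, U, C, J, L, N, F, R]
Visit M → queue [O, U, C, J, L, N, F, R]
Visit O; enqueue H, Q, S → queue [U, C, J, L, N, F, R, H, Q, S]
Visit U → queue [C, J, L, N, F, R, H, Q, S]
Visit C → queue [J, L, N, F, R, H, Q, S]
Visit J → queue [L, N, F, R, H, Q, S]
Visit L → queue [N, F, R, H, Q, S]
Visit N → queue [F, R, H, Q, S]
Visit F → queue [R, H, Q, S]
Visit R → queue [H, Q, S]
Visit H → queue [Q, S]
Visit Q; enqueue K → queue [S, K]
Visit S → queue [K]
Visit K → queue []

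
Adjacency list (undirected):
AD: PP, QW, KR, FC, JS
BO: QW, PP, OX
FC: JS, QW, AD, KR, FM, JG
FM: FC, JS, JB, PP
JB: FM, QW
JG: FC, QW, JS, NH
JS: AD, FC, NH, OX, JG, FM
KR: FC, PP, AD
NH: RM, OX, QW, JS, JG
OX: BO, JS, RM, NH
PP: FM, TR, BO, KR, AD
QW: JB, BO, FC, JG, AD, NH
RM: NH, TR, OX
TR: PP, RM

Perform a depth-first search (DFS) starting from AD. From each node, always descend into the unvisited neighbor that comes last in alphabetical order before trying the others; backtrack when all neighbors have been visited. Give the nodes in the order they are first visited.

AD QW NH RM TR PP KR FC JS OX BO JG FM JB

Visit AD
AD → QW
QW → NH
NH → RM
RM → TR
TR → PP
PP → KR
KR → FC
FC → JS
JS → OX
OX → BO
JS → JG
JS → FM
FM → JB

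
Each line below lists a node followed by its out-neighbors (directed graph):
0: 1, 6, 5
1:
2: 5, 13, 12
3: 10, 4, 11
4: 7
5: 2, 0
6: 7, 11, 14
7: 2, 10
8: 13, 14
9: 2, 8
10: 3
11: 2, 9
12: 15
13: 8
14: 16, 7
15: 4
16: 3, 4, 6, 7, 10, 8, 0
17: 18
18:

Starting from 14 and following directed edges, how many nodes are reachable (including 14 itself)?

17

BFS from 14 visits: 14, 16, 7, 10, 8, 6, 4, 3, 0, 2, 13, 11, 5, 1, 12, 9, 15
Reachable nodes: 17 of 19 total.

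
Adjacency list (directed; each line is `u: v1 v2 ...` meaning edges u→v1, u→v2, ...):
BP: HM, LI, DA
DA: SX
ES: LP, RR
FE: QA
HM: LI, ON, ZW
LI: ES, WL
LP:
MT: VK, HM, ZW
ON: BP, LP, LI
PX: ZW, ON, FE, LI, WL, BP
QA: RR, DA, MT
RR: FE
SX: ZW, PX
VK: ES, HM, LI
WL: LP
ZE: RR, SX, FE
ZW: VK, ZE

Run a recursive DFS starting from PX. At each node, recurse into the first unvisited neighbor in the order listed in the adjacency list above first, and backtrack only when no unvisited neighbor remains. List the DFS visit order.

Visit PX
PX → ZW
ZW → VK
VK → ES
ES → LP
ES → RR
RR → FE
FE → QA
QA → DA
DA → SX
QA → MT
MT → HM
HM → LI
LI → WL
HM → ON
ON → BP
ZW → ZE

PX, ZW, VK, ES, LP, RR, FE, QA, DA, SX, MT, HM, LI, WL, ON, BP, ZE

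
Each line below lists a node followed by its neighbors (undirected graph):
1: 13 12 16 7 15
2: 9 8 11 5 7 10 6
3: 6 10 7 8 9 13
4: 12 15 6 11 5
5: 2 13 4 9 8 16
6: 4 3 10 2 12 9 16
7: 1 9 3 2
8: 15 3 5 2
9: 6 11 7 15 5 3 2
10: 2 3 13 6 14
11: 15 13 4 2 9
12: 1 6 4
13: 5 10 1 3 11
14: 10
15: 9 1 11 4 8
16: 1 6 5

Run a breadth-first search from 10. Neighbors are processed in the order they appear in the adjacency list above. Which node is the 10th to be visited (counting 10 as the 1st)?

5

Visit 10; enqueue 2, 3, 13, 6, 14 → queue [2, 3, 13, 6, 14]
Visit 2; enqueue 9, 8, 11, 5, 7 → queue [3, 13, 6, 14, 9, 8, 11, 5, 7]
Visit 3 → queue [13, 6, 14, 9, 8, 11, 5, 7]
Visit 13; enqueue 1 → queue [6, 14, 9, 8, 11, 5, 7, 1]
Visit 6; enqueue 4, 12, 16 → queue [14, 9, 8, 11, 5, 7, 1, 4, 12, 16]
Visit 14 → queue [9, 8, 11, 5, 7, 1, 4, 12, 16]
Visit 9; enqueue 15 → queue [8, 11, 5, 7, 1, 4, 12, 16, 15]
Visit 8 → queue [11, 5, 7, 1, 4, 12, 16, 15]
Visit 11 → queue [5, 7, 1, 4, 12, 16, 15]
Visit 5 → queue [7, 1, 4, 12, 16, 15]
Visit 7 → queue [1, 4, 12, 16, 15]
Visit 1 → queue [4, 12, 16, 15]
Visit 4 → queue [12, 16, 15]
Visit 12 → queue [16, 15]
Visit 16 → queue [15]
Visit 15 → queue []

Visit order: 10, 2, 3, 13, 6, 14, 9, 8, 11, 5, 7, 1, 4, 12, 16, 15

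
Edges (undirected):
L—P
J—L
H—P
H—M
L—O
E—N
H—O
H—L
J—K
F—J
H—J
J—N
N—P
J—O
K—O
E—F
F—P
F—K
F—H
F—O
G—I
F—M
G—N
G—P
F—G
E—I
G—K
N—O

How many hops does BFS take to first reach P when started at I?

2

Level 0: I
Level 1: E, G
Level 2: F, K, N, P
Level 3: H, J, L, M, O
P first appears at level 2.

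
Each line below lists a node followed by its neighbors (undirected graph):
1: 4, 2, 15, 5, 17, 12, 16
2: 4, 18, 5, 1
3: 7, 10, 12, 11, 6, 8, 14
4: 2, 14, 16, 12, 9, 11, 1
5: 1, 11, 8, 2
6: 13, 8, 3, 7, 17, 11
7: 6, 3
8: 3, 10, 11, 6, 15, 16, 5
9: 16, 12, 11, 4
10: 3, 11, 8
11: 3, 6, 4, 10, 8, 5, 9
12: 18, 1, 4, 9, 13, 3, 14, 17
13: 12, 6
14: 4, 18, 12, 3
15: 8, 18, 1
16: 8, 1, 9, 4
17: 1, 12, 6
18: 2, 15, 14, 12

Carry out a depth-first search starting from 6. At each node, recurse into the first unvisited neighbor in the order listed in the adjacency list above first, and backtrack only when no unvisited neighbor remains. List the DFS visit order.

Visit 6
6 → 13
13 → 12
12 → 18
18 → 2
2 → 4
4 → 14
14 → 3
3 → 7
3 → 10
10 → 11
11 → 8
8 → 15
15 → 1
1 → 5
1 → 17
1 → 16
16 → 9

6, 13, 12, 18, 2, 4, 14, 3, 7, 10, 11, 8, 15, 1, 5, 17, 16, 9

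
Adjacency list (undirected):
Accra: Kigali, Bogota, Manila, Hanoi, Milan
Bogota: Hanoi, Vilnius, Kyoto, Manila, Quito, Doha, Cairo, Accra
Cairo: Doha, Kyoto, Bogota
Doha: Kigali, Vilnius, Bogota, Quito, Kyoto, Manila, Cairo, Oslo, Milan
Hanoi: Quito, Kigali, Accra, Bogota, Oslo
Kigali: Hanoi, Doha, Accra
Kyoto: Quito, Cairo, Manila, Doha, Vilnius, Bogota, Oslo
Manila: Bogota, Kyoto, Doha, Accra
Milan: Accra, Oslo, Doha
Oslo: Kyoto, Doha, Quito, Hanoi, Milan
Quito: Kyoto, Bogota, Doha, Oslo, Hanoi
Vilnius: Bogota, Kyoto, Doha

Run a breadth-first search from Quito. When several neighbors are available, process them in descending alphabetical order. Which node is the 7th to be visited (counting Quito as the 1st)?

Milan

Visit Quito; enqueue Oslo, Kyoto, Hanoi, Doha, Bogota → queue [Oslo, Kyoto, Hanoi, Doha, Bogota]
Visit Oslo; enqueue Milan → queue [Kyoto, Hanoi, Doha, Bogota, Milan]
Visit Kyoto; enqueue Vilnius, Manila, Cairo → queue [Hanoi, Doha, Bogota, Milan, Vilnius, Manila, Cairo]
Visit Hanoi; enqueue Kigali, Accra → queue [Doha, Bogota, Milan, Vilnius, Manila, Cairo, Kigali, Accra]
Visit Doha → queue [Bogota, Milan, Vilnius, Manila, Cairo, Kigali, Accra]
Visit Bogota → queue [Milan, Vilnius, Manila, Cairo, Kigali, Accra]
Visit Milan → queue [Vilnius, Manila, Cairo, Kigali, Accra]
Visit Vilnius → queue [Manila, Cairo, Kigali, Accra]
Visit Manila → queue [Cairo, Kigali, Accra]
Visit Cairo → queue [Kigali, Accra]
Visit Kigali → queue [Accra]
Visit Accra → queue []

Visit order: Quito, Oslo, Kyoto, Hanoi, Doha, Bogota, Milan, Vilnius, Manila, Cairo, Kigali, Accra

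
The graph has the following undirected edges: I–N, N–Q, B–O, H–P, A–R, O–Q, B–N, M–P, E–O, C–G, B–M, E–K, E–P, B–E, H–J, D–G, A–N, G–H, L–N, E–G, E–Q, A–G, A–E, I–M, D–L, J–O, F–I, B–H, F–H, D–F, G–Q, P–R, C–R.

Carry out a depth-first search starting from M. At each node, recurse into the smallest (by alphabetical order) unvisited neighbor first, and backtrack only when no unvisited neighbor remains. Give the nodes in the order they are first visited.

M B E A G C R P H F D L N I Q O J K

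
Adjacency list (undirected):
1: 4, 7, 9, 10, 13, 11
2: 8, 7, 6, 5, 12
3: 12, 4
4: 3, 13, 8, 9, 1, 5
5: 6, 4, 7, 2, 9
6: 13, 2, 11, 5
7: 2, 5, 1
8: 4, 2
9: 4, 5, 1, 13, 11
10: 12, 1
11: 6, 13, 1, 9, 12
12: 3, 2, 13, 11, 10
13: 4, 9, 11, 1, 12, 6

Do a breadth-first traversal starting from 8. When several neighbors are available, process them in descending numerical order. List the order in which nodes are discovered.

8, 4, 2, 13, 9, 5, 3, 1, 12, 7, 6, 11, 10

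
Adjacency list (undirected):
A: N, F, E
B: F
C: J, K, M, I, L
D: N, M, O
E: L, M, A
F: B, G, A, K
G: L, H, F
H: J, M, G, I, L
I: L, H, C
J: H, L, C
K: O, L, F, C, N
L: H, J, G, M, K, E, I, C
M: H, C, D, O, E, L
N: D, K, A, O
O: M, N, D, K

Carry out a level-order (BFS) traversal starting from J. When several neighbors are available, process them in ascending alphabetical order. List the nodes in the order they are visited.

Visit J; enqueue C, H, L → queue [C, H, L]
Visit C; enqueue I, K, M → queue [H, L, I, K, M]
Visit H; enqueue G → queue [L, I, K, M, G]
Visit L; enqueue E → queue [I, K, M, G, E]
Visit I → queue [K, M, G, E]
Visit K; enqueue F, N, O → queue [M, G, E, F, N, O]
Visit M; enqueue D → queue [G, E, F, N, O, D]
Visit G → queue [E, F, N, O, D]
Visit E; enqueue A → queue [F, N, O, D, A]
Visit F; enqueue B → queue [N, O, D, A, B]
Visit N → queue [O, D, A, B]
Visit O → queue [D, A, B]
Visit D → queue [A, B]
Visit A → queue [B]
Visit B → queue []

J C H L I K M G E F N O D A B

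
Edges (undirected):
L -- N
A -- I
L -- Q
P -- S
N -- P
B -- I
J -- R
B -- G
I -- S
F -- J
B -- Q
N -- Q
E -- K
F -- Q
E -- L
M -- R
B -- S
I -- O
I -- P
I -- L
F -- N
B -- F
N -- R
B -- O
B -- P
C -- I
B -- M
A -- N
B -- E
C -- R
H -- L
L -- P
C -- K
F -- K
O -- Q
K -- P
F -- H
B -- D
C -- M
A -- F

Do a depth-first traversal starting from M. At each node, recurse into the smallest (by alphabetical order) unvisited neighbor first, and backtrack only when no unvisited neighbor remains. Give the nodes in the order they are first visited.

Visit M
M → B
B → D
B → E
E → K
K → C
C → I
I → A
A → F
F → H
H → L
L → N
N → P
P → S
N → Q
Q → O
N → R
R → J
B → G

M, B, D, E, K, C, I, A, F, H, L, N, P, S, Q, O, R, J, G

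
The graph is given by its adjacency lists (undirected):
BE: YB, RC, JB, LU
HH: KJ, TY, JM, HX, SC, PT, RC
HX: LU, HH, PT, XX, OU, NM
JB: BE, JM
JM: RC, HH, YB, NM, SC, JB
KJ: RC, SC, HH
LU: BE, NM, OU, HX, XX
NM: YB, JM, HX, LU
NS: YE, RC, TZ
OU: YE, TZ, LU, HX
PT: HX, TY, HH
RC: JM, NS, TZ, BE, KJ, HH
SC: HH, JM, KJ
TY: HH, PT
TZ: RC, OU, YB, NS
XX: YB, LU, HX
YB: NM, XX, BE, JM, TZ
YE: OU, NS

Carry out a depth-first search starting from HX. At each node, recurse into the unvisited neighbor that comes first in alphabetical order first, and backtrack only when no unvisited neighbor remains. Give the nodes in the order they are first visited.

HX -> HH -> JM -> JB -> BE -> LU -> NM -> YB -> TZ -> NS -> RC -> KJ -> SC -> YE -> OU -> XX -> PT -> TY

Visit HX
HX → HH
HH → JM
JM → JB
JB → BE
BE → LU
LU → NM
NM → YB
YB → TZ
TZ → NS
NS → RC
RC → KJ
KJ → SC
NS → YE
YE → OU
YB → XX
HH → PT
PT → TY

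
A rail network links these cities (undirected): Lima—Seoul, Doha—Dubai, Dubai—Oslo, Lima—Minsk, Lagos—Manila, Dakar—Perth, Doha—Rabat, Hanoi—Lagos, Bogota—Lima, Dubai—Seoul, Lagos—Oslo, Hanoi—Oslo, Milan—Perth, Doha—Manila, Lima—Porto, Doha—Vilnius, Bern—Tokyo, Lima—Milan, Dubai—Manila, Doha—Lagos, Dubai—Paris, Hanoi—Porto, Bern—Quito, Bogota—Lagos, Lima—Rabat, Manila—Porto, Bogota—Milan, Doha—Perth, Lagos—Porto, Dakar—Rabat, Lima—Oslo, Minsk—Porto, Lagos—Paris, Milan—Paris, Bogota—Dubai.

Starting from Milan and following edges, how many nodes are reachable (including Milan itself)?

17

BFS from Milan visits: Milan, Perth, Paris, Lima, Bogota, Doha, Dakar, Lagos, Dubai, Seoul, Rabat, Porto, Oslo, Minsk, Vilnius, Manila, Hanoi
Reachable nodes: 17 of 20 total.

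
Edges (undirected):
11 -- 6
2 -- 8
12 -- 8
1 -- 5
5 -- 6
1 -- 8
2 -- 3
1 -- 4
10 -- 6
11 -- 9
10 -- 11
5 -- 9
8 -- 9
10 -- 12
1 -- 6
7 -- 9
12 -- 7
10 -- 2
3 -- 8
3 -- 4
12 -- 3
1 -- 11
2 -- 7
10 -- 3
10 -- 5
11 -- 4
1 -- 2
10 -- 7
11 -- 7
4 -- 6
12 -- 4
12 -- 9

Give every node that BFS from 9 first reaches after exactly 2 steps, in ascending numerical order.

Level 0: 9
Level 1: 5, 7, 8, 11, 12
Level 2: 1, 2, 3, 4, 6, 10

1, 2, 3, 4, 6, 10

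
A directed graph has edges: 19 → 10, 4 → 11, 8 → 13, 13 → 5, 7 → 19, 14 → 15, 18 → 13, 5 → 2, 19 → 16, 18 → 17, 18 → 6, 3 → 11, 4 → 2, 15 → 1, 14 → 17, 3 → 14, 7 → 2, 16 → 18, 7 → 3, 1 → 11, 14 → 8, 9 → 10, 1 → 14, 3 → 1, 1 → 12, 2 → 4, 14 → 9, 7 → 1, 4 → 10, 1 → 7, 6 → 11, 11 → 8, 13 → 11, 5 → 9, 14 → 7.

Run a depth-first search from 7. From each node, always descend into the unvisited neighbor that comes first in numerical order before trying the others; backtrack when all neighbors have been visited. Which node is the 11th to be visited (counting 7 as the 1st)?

12

Visit 7
7 → 1
1 → 11
11 → 8
8 → 13
13 → 5
5 → 2
2 → 4
4 → 10
5 → 9
1 → 12
1 → 14
14 → 15
14 → 17
7 → 3
7 → 19
19 → 16
16 → 18
18 → 6

Visit order: 7, 1, 11, 8, 13, 5, 2, 4, 10, 9, 12, 14, 15, 17, 3, 19, 16, 18, 6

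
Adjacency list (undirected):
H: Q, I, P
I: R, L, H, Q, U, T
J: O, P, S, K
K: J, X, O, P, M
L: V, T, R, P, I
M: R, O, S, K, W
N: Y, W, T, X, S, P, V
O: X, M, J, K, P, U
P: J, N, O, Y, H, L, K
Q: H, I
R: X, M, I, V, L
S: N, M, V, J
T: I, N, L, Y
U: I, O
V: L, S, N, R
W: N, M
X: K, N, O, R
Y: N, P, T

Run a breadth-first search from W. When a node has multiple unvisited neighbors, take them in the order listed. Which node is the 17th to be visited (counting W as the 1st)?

Visit W; enqueue N, M → queue [N, M]
Visit N; enqueue Y, T, X, S, P, V → queue [M, Y, T, X, S, P, V]
Visit M; enqueue R, O, K → queue [Y, T, X, S, P, V, R, O, K]
Visit Y → queue [T, X, S, P, V, R, O, K]
Visit T; enqueue I, L → queue [X, S, P, V, R, O, K, I, L]
Visit X → queue [S, P, V, R, O, K, I, L]
Visit S; enqueue J → queue [P, V, R, O, K, I, L, J]
Visit P; enqueue H → queue [V, R, O, K, I, L, J, H]
Visit V → queue [R, O, K, I, L, J, H]
Visit R → queue [O, K, I, L, J, H]
Visit O; enqueue U → queue [K, I, L, J, H, U]
Visit K → queue [I, L, J, H, U]
Visit I; enqueue Q → queue [L, J, H, U, Q]
Visit L → queue [J, H, U, Q]
Visit J → queue [H, U, Q]
Visit H → queue [U, Q]
Visit U → queue [Q]
Visit Q → queue []

Visit order: W, N, M, Y, T, X, S, P, V, R, O, K, I, L, J, H, U, Q

U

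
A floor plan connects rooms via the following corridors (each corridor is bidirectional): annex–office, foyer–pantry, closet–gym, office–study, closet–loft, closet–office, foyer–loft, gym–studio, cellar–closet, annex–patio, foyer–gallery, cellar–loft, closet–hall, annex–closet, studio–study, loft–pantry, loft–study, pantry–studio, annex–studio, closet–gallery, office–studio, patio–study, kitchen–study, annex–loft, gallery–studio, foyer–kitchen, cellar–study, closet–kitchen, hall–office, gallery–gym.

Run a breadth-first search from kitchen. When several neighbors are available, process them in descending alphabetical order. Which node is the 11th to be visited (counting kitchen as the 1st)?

gallery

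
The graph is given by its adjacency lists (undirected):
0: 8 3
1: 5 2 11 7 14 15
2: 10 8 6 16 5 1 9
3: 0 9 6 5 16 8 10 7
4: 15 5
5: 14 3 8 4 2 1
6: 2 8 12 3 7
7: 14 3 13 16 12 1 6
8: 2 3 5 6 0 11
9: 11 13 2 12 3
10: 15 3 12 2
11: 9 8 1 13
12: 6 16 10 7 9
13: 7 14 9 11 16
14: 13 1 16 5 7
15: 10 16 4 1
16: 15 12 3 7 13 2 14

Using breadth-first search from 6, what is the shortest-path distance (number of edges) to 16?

2

Level 0: 6
Level 1: 2, 3, 7, 8, 12
Level 2: 0, 1, 5, 9, 10, 11, 13, 14, 16
Level 3: 4, 15
16 first appears at level 2.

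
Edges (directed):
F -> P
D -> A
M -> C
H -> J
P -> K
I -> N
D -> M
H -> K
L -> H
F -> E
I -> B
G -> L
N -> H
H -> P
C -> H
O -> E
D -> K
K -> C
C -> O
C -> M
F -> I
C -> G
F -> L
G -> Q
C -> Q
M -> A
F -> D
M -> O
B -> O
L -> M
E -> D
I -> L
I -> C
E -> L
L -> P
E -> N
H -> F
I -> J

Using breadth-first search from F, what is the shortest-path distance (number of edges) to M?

2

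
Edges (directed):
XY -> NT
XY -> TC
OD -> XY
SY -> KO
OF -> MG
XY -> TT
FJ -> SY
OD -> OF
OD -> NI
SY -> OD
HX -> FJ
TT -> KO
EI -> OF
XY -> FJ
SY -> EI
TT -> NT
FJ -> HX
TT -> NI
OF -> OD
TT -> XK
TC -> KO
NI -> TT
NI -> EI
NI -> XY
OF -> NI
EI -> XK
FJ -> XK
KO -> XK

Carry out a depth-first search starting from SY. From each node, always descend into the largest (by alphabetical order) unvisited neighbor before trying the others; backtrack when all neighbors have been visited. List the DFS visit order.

Visit SY
SY → OD
OD → XY
XY → TT
TT → XK
TT → NT
TT → NI
NI → EI
EI → OF
OF → MG
TT → KO
XY → TC
XY → FJ
FJ → HX

SY -> OD -> XY -> TT -> XK -> NT -> NI -> EI -> OF -> MG -> KO -> TC -> FJ -> HX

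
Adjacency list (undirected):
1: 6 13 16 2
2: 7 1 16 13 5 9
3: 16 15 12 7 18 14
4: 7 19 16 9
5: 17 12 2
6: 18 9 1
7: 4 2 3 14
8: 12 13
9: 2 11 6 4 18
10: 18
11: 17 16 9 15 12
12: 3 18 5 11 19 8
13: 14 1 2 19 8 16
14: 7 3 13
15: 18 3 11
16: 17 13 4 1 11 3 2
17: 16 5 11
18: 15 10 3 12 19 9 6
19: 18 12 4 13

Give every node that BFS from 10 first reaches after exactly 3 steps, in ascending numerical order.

Level 0: 10
Level 1: 18
Level 2: 3, 6, 9, 12, 15, 19
Level 3: 1, 2, 4, 5, 7, 8, 11, 13, 14, 16
Level 4: 17

1, 2, 4, 5, 7, 8, 11, 13, 14, 16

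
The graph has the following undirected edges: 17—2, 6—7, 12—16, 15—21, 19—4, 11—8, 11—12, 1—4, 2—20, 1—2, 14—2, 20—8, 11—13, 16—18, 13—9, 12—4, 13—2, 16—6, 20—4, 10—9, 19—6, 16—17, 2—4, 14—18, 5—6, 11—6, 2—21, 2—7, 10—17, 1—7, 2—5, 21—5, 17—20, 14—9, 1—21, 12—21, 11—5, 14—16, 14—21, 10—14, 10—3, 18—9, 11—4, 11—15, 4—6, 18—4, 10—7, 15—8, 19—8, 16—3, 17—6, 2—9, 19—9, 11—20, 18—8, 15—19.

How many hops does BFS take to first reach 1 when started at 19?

Level 0: 19
Level 1: 4, 6, 8, 9, 15
Level 2: 1, 2, 5, 7, 10, 11, 12, 13, 14, 16, 17, 18, 20, 21
Level 3: 3
1 first appears at level 2.

2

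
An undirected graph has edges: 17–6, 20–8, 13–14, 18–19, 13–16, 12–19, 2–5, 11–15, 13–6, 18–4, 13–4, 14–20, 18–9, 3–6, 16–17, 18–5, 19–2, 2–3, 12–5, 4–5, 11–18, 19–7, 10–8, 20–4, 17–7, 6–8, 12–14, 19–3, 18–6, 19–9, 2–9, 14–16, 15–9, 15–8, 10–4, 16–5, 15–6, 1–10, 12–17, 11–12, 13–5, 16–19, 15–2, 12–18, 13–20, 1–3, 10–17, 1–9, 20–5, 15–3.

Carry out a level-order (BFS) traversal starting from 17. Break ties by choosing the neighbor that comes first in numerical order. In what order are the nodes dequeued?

Visit 17; enqueue 6, 7, 10, 12, 16 → queue [6, 7, 10, 12, 16]
Visit 6; enqueue 3, 8, 13, 15, 18 → queue [7, 10, 12, 16, 3, 8, 13, 15, 18]
Visit 7; enqueue 19 → queue [10, 12, 16, 3, 8, 13, 15, 18, 19]
Visit 10; enqueue 1, 4 → queue [12, 16, 3, 8, 13, 15, 18, 19, 1, 4]
Visit 12; enqueue 5, 11, 14 → queue [16, 3, 8, 13, 15, 18, 19, 1, 4, 5, 11, 14]
Visit 16 → queue [3, 8, 13, 15, 18, 19, 1, 4, 5, 11, 14]
Visit 3; enqueue 2 → queue [8, 13, 15, 18, 19, 1, 4, 5, 11, 14, 2]
Visit 8; enqueue 20 → queue [13, 15, 18, 19, 1, 4, 5, 11, 14, 2, 20]
Visit 13 → queue [15, 18, 19, 1, 4, 5, 11, 14, 2, 20]
Visit 15; enqueue 9 → queue [18, 19, 1, 4, 5, 11, 14, 2, 20, 9]
Visit 18 → queue [19, 1, 4, 5, 11, 14, 2, 20, 9]
Visit 19 → queue [1, 4, 5, 11, 14, 2, 20, 9]
Visit 1 → queue [4, 5, 11, 14, 2, 20, 9]
Visit 4 → queue [5, 11, 14, 2, 20, 9]
Visit 5 → queue [11, 14, 2, 20, 9]
Visit 11 → queue [14, 2, 20, 9]
Visit 14 → queue [2, 20, 9]
Visit 2 → queue [20, 9]
Visit 20 → queue [9]
Visit 9 → queue []

17 -> 6 -> 7 -> 10 -> 12 -> 16 -> 3 -> 8 -> 13 -> 15 -> 18 -> 19 -> 1 -> 4 -> 5 -> 11 -> 14 -> 2 -> 20 -> 9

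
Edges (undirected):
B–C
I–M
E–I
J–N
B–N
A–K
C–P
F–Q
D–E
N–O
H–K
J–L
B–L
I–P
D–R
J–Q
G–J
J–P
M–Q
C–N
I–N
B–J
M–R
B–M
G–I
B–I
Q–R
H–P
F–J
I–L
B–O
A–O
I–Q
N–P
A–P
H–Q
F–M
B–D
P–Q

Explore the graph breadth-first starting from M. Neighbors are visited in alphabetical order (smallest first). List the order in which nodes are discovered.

Visit M; enqueue B, F, I, Q, R → queue [B, F, I, Q, R]
Visit B; enqueue C, D, J, L, N, O → queue [F, I, Q, R, C, D, J, L, N, O]
Visit F → queue [I, Q, R, C, D, J, L, N, O]
Visit I; enqueue E, G, P → queue [Q, R, C, D, J, L, N, O, E, G, P]
Visit Q; enqueue H → queue [R, C, D, J, L, N, O, E, G, P, H]
Visit R → queue [C, D, J, L, N, O, E, G, P, H]
Visit C → queue [D, J, L, N, O, E, G, P, H]
Visit D → queue [J, L, N, O, E, G, P, H]
Visit J → queue [L, N, O, E, G, P, H]
Visit L → queue [N, O, E, G, P, H]
Visit N → queue [O, E, G, P, H]
Visit O; enqueue A → queue [E, G, P, H, A]
Visit E → queue [G, P, H, A]
Visit G → queue [P, H, A]
Visit P → queue [H, A]
Visit H; enqueue K → queue [A, K]
Visit A → queue [K]
Visit K → queue []

M → B → F → I → Q → R → C → D → J → L → N → O → E → G → P → H → A → K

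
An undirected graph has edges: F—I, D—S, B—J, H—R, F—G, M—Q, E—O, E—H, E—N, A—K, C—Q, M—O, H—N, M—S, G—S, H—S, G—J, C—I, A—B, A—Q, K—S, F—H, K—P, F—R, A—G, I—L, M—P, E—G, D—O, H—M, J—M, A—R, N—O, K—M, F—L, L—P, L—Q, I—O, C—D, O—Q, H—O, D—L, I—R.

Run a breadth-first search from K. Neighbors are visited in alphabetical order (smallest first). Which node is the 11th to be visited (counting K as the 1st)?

J

Visit K; enqueue A, M, P, S → queue [A, M, P, S]
Visit A; enqueue B, G, Q, R → queue [M, P, S, B, G, Q, R]
Visit M; enqueue H, J, O → queue [P, S, B, G, Q, R, H, J, O]
Visit P; enqueue L → queue [S, B, G, Q, R, H, J, O, L]
Visit S; enqueue D → queue [B, G, Q, R, H, J, O, L, D]
Visit B → queue [G, Q, R, H, J, O, L, D]
Visit G; enqueue E, F → queue [Q, R, H, J, O, L, D, E, F]
Visit Q; enqueue C → queue [R, H, J, O, L, D, E, F, C]
Visit R; enqueue I → queue [H, J, O, L, D, E, F, C, I]
Visit H; enqueue N → queue [J, O, L, D, E, F, C, I, N]
Visit J → queue [O, L, D, E, F, C, I, N]
Visit O → queue [L, D, E, F, C, I, N]
Visit L → queue [D, E, F, C, I, N]
Visit D → queue [E, F, C, I, N]
Visit E → queue [F, C, I, N]
Visit F → queue [C, I, N]
Visit C → queue [I, N]
Visit I → queue [N]
Visit N → queue []

Visit order: K, A, M, P, S, B, G, Q, R, H, J, O, L, D, E, F, C, I, N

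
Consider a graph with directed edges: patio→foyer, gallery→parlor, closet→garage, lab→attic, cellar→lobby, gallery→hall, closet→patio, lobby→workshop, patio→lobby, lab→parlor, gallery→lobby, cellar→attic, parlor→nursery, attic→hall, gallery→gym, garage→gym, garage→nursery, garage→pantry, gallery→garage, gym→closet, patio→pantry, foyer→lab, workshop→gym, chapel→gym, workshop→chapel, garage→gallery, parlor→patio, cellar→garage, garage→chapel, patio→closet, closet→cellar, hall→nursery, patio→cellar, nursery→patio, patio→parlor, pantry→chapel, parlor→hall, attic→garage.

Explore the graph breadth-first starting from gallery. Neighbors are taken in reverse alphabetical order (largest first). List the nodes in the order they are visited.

gallery -> parlor -> lobby -> hall -> gym -> garage -> patio -> nursery -> workshop -> closet -> pantry -> chapel -> foyer -> cellar -> lab -> attic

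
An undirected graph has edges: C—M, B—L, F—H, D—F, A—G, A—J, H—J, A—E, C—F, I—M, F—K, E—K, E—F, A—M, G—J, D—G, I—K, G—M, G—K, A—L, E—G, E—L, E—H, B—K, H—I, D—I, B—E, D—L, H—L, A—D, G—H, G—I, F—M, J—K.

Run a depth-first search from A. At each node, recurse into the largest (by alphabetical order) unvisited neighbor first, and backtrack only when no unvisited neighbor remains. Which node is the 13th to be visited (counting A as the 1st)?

B

Visit A
A → M
M → I
I → K
K → J
J → H
H → L
L → E
E → G
G → D
D → F
F → C
E → B

Visit order: A, M, I, K, J, H, L, E, G, D, F, C, B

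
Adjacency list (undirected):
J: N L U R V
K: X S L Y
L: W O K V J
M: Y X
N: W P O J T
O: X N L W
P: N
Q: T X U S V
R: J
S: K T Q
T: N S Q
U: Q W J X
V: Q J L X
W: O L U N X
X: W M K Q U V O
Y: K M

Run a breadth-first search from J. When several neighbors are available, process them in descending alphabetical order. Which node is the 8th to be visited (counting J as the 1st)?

Q

Visit J; enqueue V, U, R, N, L → queue [V, U, R, N, L]
Visit V; enqueue X, Q → queue [U, R, N, L, X, Q]
Visit U; enqueue W → queue [R, N, L, X, Q, W]
Visit R → queue [N, L, X, Q, W]
Visit N; enqueue T, P, O → queue [L, X, Q, W, T, P, O]
Visit L; enqueue K → queue [X, Q, W, T, P, O, K]
Visit X; enqueue M → queue [Q, W, T, P, O, K, M]
Visit Q; enqueue S → queue [W, T, P, O, K, M, S]
Visit W → queue [T, P, O, K, M, S]
Visit T → queue [P, O, K, M, S]
Visit P → queue [O, K, M, S]
Visit O → queue [K, M, S]
Visit K; enqueue Y → queue [M, S, Y]
Visit M → queue [S, Y]
Visit S → queue [Y]
Visit Y → queue []

Visit order: J, V, U, R, N, L, X, Q, W, T, P, O, K, M, S, Y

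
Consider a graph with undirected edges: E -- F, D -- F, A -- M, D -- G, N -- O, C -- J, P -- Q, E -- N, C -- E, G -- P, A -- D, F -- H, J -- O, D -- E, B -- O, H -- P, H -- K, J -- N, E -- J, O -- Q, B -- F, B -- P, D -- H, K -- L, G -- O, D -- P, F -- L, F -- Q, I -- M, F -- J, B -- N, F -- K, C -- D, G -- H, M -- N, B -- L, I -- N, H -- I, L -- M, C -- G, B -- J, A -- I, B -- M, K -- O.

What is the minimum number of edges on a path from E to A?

Level 0: E
Level 1: C, D, F, J, N
Level 2: A, B, G, H, I, K, L, M, O, P, Q
A first appears at level 2.

2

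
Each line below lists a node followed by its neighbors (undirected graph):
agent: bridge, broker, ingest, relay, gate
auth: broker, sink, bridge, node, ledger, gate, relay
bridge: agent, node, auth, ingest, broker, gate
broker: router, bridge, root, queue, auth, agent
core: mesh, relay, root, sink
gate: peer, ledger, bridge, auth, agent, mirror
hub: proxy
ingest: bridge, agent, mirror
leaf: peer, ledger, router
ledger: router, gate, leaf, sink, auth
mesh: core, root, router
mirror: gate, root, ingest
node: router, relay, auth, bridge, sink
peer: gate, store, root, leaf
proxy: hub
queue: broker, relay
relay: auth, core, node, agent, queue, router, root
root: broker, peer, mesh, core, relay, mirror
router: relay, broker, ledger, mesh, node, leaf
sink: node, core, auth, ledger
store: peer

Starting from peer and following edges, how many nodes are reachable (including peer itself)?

BFS from peer visits: peer, store, root, leaf, gate, relay, mirror, mesh, core, broker, router, ledger, bridge, auth, agent, queue, node, ingest, sink
Reachable nodes: 19 of 21 total.

19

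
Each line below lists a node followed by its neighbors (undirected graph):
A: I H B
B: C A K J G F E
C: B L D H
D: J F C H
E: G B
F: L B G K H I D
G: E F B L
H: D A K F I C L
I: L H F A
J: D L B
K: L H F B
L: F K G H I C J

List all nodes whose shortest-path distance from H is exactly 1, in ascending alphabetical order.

A, C, D, F, I, K, L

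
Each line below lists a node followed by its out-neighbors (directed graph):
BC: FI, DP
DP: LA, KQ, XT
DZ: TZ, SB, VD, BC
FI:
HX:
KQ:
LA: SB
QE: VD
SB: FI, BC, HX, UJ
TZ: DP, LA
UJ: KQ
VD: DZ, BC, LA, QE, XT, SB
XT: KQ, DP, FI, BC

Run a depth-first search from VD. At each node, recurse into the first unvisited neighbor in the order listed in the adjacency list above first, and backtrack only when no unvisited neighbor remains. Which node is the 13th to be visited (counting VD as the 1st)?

Visit VD
VD → DZ
DZ → TZ
TZ → DP
DP → LA
LA → SB
SB → FI
SB → BC
SB → HX
SB → UJ
UJ → KQ
DP → XT
VD → QE

Visit order: VD, DZ, TZ, DP, LA, SB, FI, BC, HX, UJ, KQ, XT, QE

QE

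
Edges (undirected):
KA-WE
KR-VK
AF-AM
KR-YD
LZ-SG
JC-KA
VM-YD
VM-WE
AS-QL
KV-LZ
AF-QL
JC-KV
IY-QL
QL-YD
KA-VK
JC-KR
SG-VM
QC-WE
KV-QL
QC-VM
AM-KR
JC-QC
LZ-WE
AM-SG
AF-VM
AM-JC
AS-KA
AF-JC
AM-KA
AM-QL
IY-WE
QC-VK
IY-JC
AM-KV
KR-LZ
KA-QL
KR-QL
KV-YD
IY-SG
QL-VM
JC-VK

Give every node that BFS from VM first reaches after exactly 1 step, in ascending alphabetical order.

AF, QC, QL, SG, WE, YD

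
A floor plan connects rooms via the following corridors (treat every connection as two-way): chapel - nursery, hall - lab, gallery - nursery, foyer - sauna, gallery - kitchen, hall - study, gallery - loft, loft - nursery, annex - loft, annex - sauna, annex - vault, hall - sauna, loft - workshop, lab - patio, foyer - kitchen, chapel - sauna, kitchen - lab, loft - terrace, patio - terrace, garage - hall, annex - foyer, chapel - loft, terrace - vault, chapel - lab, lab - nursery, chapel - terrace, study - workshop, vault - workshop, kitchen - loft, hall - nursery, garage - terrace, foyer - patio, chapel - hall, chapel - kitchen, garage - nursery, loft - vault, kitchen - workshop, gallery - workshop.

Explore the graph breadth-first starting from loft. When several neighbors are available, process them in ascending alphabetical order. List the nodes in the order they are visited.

Visit loft; enqueue annex, chapel, gallery, kitchen, nursery, terrace, vault, workshop → queue [annex, chapel, gallery, kitchen, nursery, terrace, vault, workshop]
Visit annex; enqueue foyer, sauna → queue [chapel, gallery, kitchen, nursery, terrace, vault, workshop, foyer, sauna]
Visit chapel; enqueue hall, lab → queue [gallery, kitchen, nursery, terrace, vault, workshop, foyer, sauna, hall, lab]
Visit gallery → queue [kitchen, nursery, terrace, vault, workshop, foyer, sauna, hall, lab]
Visit kitchen → queue [nursery, terrace, vault, workshop, foyer, sauna, hall, lab]
Visit nursery; enqueue garage → queue [terrace, vault, workshop, foyer, sauna, hall, lab, garage]
Visit terrace; enqueue patio → queue [vault, workshop, foyer, sauna, hall, lab, garage, patio]
Visit vault → queue [workshop, foyer, sauna, hall, lab, garage, patio]
Visit workshop; enqueue study → queue [foyer, sauna, hall, lab, garage, patio, study]
Visit foyer → queue [sauna, hall, lab, garage, patio, study]
Visit sauna → queue [hall, lab, garage, patio, study]
Visit hall → queue [lab, garage, patio, study]
Visit lab → queue [garage, patio, study]
Visit garage → queue [patio, study]
Visit patio → queue [study]
Visit study → queue []

loft, annex, chapel, gallery, kitchen, nursery, terrace, vault, workshop, foyer, sauna, hall, lab, garage, patio, study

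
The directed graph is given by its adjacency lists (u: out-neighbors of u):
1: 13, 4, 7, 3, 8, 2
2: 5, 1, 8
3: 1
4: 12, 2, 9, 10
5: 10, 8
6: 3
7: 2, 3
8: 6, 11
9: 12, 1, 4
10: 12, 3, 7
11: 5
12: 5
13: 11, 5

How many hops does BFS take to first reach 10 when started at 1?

Level 0: 1
Level 1: 2, 3, 4, 7, 8, 13
Level 2: 5, 6, 9, 10, 11, 12
10 first appears at level 2.

2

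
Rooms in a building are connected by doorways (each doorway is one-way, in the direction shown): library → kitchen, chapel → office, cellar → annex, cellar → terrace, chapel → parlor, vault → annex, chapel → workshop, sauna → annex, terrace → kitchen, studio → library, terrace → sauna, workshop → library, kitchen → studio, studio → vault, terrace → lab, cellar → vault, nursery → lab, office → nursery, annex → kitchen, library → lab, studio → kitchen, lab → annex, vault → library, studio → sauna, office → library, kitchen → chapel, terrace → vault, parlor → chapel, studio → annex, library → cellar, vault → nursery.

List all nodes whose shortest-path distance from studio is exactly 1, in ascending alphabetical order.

annex, kitchen, library, sauna, vault

Level 0: studio
Level 1: annex, kitchen, library, sauna, vault
Level 2: cellar, chapel, lab, nursery
Level 3: office, parlor, terrace, workshop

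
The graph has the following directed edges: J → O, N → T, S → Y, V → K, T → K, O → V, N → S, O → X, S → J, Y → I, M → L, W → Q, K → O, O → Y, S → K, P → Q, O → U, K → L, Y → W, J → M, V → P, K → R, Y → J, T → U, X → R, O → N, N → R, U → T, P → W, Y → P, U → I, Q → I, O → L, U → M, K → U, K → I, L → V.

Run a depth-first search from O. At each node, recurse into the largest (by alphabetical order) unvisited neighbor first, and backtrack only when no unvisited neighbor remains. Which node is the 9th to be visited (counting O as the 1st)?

Visit O
O → Y
Y → W
W → Q
Q → I
Y → P
Y → J
J → M
M → L
L → V
V → K
K → U
U → T
K → R
O → X
O → N
N → S

Visit order: O, Y, W, Q, I, P, J, M, L, V, K, U, T, R, X, N, S

L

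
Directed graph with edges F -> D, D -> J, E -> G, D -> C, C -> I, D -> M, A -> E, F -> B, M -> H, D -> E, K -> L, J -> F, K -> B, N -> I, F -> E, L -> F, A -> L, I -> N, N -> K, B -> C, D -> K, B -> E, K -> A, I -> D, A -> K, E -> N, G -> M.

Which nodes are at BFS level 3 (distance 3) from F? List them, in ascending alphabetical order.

Level 0: F
Level 1: B, D, E
Level 2: C, G, J, K, M, N
Level 3: A, H, I, L

A, H, I, L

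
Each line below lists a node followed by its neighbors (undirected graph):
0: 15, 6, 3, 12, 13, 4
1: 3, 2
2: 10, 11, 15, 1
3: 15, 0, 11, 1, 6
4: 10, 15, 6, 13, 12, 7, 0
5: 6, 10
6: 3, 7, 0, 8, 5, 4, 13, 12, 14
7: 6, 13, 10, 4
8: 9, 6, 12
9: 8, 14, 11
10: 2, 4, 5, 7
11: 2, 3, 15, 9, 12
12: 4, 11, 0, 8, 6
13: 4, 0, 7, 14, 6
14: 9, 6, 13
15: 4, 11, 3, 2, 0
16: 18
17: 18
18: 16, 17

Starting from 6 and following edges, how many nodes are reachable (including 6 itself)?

BFS from 6 visits: 6, 0, 3, 4, 5, 7, 8, 12, 13, 14, 15, 1, 11, 10, 9, 2
Reachable nodes: 16 of 19 total.

16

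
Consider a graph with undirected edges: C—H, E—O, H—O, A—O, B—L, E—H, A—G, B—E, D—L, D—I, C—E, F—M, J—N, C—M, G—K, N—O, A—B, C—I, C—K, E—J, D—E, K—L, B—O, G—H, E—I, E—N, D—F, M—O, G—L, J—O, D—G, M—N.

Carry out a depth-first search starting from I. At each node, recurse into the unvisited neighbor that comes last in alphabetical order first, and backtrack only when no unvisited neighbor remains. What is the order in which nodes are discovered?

Visit I
I → E
E → O
O → N
N → M
M → F
F → D
D → L
L → K
K → G
G → H
H → C
G → A
A → B
N → J

I, E, O, N, M, F, D, L, K, G, H, C, A, B, J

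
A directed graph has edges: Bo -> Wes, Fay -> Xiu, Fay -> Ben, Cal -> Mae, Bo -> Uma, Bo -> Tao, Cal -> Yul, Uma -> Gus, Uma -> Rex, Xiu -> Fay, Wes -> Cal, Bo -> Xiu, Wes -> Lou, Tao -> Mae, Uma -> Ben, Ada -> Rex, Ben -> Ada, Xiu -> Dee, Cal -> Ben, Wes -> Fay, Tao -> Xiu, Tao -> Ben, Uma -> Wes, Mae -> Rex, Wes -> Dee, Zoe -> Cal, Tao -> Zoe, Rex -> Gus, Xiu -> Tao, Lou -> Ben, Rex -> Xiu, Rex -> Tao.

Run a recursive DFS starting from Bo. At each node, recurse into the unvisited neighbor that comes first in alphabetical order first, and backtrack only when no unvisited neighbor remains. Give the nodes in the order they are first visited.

Visit Bo
Bo → Tao
Tao → Ben
Ben → Ada
Ada → Rex
Rex → Gus
Rex → Xiu
Xiu → Dee
Xiu → Fay
Tao → Mae
Tao → Zoe
Zoe → Cal
Cal → Yul
Bo → Uma
Uma → Wes
Wes → Lou

Bo → Tao → Ben → Ada → Rex → Gus → Xiu → Dee → Fay → Mae → Zoe → Cal → Yul → Uma → Wes → Lou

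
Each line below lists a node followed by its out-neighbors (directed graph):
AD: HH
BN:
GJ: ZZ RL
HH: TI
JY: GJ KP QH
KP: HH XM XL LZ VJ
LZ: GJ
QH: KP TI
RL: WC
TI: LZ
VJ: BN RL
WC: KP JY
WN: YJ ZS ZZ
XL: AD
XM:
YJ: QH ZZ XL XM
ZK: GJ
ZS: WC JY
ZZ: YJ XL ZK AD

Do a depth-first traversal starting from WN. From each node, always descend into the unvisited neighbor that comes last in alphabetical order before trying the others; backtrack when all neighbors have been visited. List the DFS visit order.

WN, ZZ, ZK, GJ, RL, WC, KP, XM, XL, AD, HH, TI, LZ, VJ, BN, JY, QH, YJ, ZS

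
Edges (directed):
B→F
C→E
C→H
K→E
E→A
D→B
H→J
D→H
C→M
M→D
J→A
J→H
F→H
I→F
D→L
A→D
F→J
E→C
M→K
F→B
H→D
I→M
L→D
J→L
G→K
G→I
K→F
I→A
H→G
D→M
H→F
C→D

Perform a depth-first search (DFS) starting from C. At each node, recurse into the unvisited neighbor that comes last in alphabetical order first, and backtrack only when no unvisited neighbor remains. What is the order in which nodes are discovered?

C -> M -> K -> F -> J -> L -> D -> H -> G -> I -> A -> B -> E

Visit C
C → M
M → K
K → F
F → J
J → L
L → D
D → H
H → G
G → I
I → A
D → B
K → E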